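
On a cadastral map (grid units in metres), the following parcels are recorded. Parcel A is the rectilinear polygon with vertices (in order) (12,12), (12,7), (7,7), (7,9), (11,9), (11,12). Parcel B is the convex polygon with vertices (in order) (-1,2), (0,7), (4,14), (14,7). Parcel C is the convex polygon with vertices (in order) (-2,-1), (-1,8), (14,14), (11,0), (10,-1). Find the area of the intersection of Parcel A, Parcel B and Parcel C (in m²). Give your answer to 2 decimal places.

9.75

The intersection is the polygon with vertices (7,7), (7,9), (11,9), (11,9.1), (12,8.4), (12,7).
By the shoelace formula its area is 9.75.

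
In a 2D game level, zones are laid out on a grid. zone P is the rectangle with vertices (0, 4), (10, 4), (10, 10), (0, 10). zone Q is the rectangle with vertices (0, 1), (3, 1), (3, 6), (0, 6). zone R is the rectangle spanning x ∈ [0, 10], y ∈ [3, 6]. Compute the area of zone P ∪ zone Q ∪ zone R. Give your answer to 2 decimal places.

By inclusion–exclusion:
Individual areas: |zone P| = 60, |zone Q| = 15, |zone R| = 30.
|zone P∩zone Q|: x∈[0,3], y∈[4,6] → 3·2 = 6.
|zone P∩zone R|: x∈[0,10], y∈[4,6] → 10·2 = 20.
|zone Q∩zone R|: x∈[0,3], y∈[3,6] → 3·3 = 9.
|zone P∩zone Q∩zone R| = 6.
|zone P ∪ zone Q ∪ zone R| = 105 − 35 + 6 = 76.00.

76.00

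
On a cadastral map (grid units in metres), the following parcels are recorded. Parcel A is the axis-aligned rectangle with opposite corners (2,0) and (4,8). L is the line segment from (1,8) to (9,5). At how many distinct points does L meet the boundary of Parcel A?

The segment meets the boundary at (4,6.875), (2,7.625).

2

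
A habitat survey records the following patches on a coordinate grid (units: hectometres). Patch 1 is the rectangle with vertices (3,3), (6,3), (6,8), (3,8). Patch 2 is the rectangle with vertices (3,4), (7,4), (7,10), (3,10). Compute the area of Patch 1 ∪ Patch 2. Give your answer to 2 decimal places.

By inclusion–exclusion:
Individual areas: |Patch 1| = 15, |Patch 2| = 24.
|Patch 1∩Patch 2|: x∈[3,6], y∈[4,8] → 3·4 = 12.
|Patch 1 ∪ Patch 2| = 39 − 12 = 27.00.

27.00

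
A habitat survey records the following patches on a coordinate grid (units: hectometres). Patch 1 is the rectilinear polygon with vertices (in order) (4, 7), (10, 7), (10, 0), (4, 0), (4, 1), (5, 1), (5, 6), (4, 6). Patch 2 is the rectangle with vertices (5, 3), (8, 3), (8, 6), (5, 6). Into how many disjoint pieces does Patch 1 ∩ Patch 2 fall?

1

Patch 1 ∩ Patch 2 is a single connected region.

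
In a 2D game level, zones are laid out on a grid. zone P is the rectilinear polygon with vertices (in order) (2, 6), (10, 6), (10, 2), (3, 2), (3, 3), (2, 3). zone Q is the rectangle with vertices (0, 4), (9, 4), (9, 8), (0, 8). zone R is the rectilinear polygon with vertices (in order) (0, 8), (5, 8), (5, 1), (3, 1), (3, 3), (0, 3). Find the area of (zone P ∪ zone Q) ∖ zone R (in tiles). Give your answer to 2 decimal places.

28.00

|zone P ∪ zone Q| = 53.
|(zone P ∪ zone Q) ∩ zone R| = 25.
|(zone P ∪ zone Q) ∖ zone R| = 53 − 25 = 28.00.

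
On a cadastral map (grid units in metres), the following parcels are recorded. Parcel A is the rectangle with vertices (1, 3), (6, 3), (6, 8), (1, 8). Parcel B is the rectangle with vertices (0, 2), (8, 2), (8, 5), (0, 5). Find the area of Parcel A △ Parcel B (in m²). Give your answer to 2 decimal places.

|Parcel A∩Parcel B|: x∈[1,6], y∈[3,5] → 5·2 = 10.
|Parcel A △ Parcel B| = |Parcel A| + |Parcel B| − 2·|Parcel A∩Parcel B| = 25 + 24 − 20 = 29.00.

29.00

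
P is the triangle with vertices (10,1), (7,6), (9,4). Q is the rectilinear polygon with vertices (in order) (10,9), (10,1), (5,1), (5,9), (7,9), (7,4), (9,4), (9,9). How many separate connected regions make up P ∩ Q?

1

P ∩ Q is a single connected region.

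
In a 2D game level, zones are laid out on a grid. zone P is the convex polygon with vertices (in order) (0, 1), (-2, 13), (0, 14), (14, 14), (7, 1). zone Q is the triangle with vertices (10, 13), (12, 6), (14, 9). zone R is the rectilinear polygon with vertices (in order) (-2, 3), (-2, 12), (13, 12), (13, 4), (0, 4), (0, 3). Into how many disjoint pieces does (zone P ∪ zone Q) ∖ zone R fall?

3

(zone P ∪ zone Q) ∖ zone R splits into 3 disjoint pieces (area 29.8397, area 1.25, area 23.7564).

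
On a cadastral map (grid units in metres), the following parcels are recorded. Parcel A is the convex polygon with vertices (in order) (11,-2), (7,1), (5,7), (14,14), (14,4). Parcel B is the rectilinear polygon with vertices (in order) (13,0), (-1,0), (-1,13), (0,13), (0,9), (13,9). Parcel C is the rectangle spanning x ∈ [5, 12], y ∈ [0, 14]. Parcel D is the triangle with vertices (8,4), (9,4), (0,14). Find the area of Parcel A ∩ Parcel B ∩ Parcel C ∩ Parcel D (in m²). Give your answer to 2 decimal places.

The intersection is the polygon with vertices (5.765,7.595), (9,4), (8,4), (5.37,7.288).
By the shoelace formula its area is 2.85.

2.85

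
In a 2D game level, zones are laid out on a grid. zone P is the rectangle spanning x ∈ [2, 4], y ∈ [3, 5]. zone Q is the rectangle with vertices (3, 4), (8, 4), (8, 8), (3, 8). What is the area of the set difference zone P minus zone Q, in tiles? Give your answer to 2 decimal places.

|zone P∩zone Q|: x∈[3,4], y∈[4,5] → 1·1 = 1.
|zone P| = 4.
|zone P ∖ zone Q| = |zone P| − |zone P∩zone Q| = 4 − 1 = 3.00.

3.00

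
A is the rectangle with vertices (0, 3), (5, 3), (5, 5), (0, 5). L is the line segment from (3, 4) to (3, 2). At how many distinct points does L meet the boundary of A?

1

The segment meets the boundary at (3,3).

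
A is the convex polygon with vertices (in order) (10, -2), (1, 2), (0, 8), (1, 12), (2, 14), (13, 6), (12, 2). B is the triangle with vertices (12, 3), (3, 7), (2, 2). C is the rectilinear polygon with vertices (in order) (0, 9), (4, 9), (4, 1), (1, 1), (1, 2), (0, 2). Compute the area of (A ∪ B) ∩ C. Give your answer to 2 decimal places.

26.75

The region (A ∪ B) ∩ C is the polygon with vertices (0,8), (0.25,9), (4,9), (4,1), (3.25,1), (1,2).
By the shoelace formula its area is 26.75.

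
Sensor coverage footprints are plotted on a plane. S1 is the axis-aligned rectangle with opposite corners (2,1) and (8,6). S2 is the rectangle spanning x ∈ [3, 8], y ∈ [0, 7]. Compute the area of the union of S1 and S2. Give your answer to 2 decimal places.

By inclusion–exclusion:
Individual areas: |S1| = 30, |S2| = 35.
|S1∩S2|: x∈[3,8], y∈[1,6] → 5·5 = 25.
|S1 ∪ S2| = 65 − 25 = 40.00.

40.00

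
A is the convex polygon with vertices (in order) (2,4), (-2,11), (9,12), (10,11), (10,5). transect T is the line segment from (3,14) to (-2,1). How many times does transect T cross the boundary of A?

The segment meets the boundary at (1.986,11.362), (0.299,6.977).

2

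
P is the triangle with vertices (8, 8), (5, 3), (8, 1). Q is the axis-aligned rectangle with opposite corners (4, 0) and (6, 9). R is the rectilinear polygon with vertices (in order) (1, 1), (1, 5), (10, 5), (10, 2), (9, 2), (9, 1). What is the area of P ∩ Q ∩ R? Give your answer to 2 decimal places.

1.17

The intersection is the polygon with vertices (6,4.667), (6,2.333), (5,3).
By the shoelace formula its area is 1.17.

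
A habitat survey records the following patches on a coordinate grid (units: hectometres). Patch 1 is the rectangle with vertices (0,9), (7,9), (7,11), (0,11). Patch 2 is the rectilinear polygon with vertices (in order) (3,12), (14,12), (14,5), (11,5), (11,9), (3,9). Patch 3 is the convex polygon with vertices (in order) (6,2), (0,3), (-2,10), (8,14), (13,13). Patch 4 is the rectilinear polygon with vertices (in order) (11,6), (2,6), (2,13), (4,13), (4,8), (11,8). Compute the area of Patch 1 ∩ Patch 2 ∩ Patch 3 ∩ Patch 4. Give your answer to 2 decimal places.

The intersection is the polygon with vertices (3,9), (3,11), (4,11), (4,9).
By the shoelace formula its area is 2.00.

2.00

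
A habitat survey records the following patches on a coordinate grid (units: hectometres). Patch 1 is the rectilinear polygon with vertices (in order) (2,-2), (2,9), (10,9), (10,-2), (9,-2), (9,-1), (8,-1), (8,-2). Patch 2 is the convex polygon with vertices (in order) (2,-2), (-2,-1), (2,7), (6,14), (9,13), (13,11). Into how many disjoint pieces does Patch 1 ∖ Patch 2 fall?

Patch 1 ∖ Patch 2 splits into 2 disjoint pieces (area 1.1429, area 36.8182).

2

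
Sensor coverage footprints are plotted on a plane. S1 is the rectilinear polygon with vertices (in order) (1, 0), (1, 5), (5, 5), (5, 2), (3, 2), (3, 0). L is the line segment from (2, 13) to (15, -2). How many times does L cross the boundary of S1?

0

The segment lies entirely outside S1 and never meets its boundary.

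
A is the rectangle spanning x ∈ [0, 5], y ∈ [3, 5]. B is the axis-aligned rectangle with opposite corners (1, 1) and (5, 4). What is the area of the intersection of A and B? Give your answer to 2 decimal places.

|A∩B|: x∈[1,5], y∈[3,4] → 4·1 = 4.

4.00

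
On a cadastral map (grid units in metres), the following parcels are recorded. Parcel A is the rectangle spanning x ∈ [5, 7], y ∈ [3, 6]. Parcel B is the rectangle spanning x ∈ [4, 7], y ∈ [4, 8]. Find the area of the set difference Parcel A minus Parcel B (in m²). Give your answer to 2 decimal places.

2.00

|Parcel A∩Parcel B|: x∈[5,7], y∈[4,6] → 2·2 = 4.
|Parcel A| = 6.
|Parcel A ∖ Parcel B| = |Parcel A| − |Parcel A∩Parcel B| = 6 − 4 = 2.00.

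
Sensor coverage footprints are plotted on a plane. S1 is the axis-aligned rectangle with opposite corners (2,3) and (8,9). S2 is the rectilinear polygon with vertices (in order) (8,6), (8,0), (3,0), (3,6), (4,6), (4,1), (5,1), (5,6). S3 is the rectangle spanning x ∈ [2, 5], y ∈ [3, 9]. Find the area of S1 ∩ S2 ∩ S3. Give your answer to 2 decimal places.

3.00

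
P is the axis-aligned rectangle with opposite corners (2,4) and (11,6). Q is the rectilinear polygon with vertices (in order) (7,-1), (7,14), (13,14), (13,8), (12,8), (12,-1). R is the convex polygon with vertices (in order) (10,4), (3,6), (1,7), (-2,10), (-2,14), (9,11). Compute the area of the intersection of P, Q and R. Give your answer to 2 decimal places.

The intersection is the polygon with vertices (7,6), (9.714,6), (10,4), (7,4.857).
By the shoelace formula its area is 4.43.

4.43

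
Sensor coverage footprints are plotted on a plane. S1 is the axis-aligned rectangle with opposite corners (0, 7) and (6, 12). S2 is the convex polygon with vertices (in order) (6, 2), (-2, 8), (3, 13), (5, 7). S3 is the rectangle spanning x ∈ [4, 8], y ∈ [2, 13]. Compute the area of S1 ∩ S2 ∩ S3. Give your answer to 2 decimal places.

The intersection is the polygon with vertices (5,7), (4,7), (4,10).
By the shoelace formula its area is 1.50.

1.50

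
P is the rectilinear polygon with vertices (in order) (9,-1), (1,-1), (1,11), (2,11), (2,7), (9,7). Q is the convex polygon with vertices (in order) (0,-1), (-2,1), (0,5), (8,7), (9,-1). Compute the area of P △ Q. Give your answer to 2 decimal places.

26.25

|P| = 68, |Q| = 66, |P∩Q| = 53.875.
|P △ Q| = |P| + |Q| − 2·|P∩Q| = 68 + 66 − 107.75 = 26.25.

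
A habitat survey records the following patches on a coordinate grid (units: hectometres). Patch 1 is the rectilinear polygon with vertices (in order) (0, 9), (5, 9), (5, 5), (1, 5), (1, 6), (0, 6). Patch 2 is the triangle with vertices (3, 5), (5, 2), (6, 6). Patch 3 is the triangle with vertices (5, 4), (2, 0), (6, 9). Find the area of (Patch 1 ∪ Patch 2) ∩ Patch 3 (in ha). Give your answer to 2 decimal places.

The region (Patch 1 ∪ Patch 2) ∩ Patch 3 is the polygon with vertices (5,5.667), (5.357,5.786), (5,4), (4.294,3.059), (3.733,3.9), (5,6.75).
By the shoelace formula its area is 2.60.

2.60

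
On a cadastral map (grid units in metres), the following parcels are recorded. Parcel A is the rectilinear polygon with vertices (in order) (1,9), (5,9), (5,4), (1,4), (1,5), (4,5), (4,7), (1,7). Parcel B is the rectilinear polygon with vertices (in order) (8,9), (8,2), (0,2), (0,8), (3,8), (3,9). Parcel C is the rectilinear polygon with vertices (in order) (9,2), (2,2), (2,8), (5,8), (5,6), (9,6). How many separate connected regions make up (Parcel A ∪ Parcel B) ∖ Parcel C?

(Parcel A ∪ Parcel B) ∖ Parcel C is a single connected region.

1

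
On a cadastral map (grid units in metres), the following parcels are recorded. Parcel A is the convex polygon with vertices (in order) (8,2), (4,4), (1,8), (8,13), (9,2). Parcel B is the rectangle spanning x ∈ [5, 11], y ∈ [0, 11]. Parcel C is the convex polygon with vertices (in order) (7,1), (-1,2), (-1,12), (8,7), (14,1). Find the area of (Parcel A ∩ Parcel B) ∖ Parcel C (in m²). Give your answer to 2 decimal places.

11.10

|Parcel A ∩ Parcel B| = 30.0539.
|(Parcel A ∩ Parcel B) ∩ Parcel C| = 18.95.
|(Parcel A ∩ Parcel B) ∖ Parcel C| = 30.0539 − 18.95 = 11.10.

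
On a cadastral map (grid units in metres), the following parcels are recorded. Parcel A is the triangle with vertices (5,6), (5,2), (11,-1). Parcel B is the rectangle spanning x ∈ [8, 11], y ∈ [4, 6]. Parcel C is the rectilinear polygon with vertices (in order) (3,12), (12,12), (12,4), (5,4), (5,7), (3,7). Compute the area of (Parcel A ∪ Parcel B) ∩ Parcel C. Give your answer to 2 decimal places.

|Parcel A ∪ Parcel B| = 18.
|(Parcel A ∪ Parcel B) ∩ Parcel C| = 7.71.

7.71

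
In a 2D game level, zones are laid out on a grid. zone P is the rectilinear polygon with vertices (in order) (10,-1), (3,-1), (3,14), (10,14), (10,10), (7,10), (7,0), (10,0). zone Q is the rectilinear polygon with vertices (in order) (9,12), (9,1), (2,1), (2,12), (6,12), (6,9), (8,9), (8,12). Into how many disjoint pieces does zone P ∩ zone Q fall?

zone P ∩ zone Q splits into 2 disjoint pieces (area 41, area 2).

2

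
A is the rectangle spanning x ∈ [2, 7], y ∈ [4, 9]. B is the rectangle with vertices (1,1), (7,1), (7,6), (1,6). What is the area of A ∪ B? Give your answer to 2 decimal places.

By inclusion–exclusion:
Individual areas: |A| = 25, |B| = 30.
|A∩B|: x∈[2,7], y∈[4,6] → 5·2 = 10.
|A ∪ B| = 55 − 10 = 45.00.

45.00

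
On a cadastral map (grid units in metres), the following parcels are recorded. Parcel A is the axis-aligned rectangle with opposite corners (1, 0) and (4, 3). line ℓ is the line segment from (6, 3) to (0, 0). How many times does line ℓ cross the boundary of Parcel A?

The segment meets the boundary at (1,0.5), (4,2).

2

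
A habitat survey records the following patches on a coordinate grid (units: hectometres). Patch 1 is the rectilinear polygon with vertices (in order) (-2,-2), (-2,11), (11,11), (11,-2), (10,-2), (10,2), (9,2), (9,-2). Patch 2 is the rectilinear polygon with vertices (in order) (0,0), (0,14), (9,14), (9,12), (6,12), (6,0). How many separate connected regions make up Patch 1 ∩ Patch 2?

Patch 1 ∩ Patch 2 is a single connected region.

1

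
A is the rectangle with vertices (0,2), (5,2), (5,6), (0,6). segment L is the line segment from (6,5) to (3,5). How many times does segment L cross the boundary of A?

The segment meets the boundary at (5,5).

1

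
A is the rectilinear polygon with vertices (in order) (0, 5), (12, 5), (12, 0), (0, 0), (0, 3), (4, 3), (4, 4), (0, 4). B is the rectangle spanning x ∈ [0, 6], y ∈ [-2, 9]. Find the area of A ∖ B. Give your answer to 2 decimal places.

30.00

|A| = 56, |A∩B| = 26.
|A ∖ B| = |A| − |A∩B| = 56 − 26 = 30.00.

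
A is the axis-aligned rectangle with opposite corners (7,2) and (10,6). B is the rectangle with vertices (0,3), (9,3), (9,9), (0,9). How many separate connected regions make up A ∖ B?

A ∖ B is a single connected region.

1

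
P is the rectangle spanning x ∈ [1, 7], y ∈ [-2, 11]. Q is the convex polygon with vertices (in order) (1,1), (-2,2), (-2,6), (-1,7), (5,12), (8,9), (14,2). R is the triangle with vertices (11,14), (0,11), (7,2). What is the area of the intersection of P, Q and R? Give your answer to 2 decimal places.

The intersection is the polygon with vertices (3.8,11), (6,11), (7,10), (7,2), (1.494,9.079).
By the shoelace formula its area is 27.35.

27.35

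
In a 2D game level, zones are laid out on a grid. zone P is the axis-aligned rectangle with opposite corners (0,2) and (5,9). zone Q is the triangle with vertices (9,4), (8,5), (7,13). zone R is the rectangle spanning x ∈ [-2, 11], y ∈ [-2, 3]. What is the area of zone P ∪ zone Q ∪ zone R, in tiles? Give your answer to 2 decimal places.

By inclusion–exclusion:
Individual areas: |zone P| = 35, |zone Q| = 3.5, |zone R| = 65.
|zone P∩zone Q| = 0.
|zone P∩zone R|: x∈[0,5], y∈[2,3] → 5·1 = 5.
|zone Q∩zone R| = 0.
|zone P∩zone Q∩zone R| = 0.
|zone P ∪ zone Q ∪ zone R| = 103.5 − 5 + 0 = 98.50.

98.50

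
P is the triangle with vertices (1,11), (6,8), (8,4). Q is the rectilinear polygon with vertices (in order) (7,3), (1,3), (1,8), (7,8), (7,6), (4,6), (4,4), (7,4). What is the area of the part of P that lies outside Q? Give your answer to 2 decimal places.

4.00

|P| = 7, |P∩Q| = 3.
|P ∖ Q| = |P| − |P∩Q| = 7 − 3 = 4.00.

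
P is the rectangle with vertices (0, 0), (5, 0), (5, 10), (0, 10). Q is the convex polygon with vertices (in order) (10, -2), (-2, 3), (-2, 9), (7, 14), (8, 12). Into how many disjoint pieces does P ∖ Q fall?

P ∖ Q is a single connected region.

1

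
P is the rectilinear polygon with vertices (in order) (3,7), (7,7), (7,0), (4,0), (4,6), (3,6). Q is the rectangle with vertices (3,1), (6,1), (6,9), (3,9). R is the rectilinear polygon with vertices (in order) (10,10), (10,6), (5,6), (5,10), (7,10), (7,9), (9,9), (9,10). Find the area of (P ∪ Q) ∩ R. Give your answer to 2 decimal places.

4.00

The region (P ∪ Q) ∩ R is the polygon with vertices (7,6), (5,6), (5,9), (6,9), (6,7), (7,7).
By the shoelace formula its area is 4.00.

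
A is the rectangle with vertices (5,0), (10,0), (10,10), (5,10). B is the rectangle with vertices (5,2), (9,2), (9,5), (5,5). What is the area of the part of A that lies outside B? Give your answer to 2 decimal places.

|A∩B|: x∈[5,9], y∈[2,5] → 4·3 = 12.
|A| = 50.
|A ∖ B| = |A| − |A∩B| = 50 − 12 = 38.00.

38.00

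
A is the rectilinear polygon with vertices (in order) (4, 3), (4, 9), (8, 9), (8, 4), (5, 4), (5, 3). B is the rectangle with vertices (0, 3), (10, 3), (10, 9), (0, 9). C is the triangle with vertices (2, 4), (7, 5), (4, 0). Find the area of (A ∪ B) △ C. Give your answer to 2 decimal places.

|A ∪ B| = 60.
|(A ∪ B) ∩ C| = 6.05.
|(A ∪ B) △ C| = 60 + 11 − 12.1 = 58.90.

58.90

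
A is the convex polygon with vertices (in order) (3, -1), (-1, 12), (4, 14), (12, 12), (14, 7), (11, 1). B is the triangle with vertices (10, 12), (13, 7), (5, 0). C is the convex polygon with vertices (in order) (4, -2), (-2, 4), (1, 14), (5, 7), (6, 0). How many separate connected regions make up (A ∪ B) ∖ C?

2

(A ∪ B) ∖ C splits into 2 disjoint pieces (area 2.0581, area 104.2016).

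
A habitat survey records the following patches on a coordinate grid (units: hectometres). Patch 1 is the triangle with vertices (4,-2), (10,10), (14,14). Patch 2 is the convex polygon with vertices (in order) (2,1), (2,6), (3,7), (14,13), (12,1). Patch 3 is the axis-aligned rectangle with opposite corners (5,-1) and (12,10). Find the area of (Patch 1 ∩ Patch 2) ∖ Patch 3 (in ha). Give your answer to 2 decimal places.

2.37

|Patch 1 ∩ Patch 2| = 10.8116.
|(Patch 1 ∩ Patch 2) ∩ Patch 3| = 8.4375.
|(Patch 1 ∩ Patch 2) ∖ Patch 3| = 10.8116 − 8.4375 = 2.37.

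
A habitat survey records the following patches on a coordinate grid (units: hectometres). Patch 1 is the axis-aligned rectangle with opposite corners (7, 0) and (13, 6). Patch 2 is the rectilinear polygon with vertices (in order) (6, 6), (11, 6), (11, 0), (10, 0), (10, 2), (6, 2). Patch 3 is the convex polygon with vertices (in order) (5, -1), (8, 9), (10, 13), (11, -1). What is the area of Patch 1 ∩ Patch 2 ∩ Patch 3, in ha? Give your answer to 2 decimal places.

16.27

The intersection is the polygon with vertices (10,0), (10,2), (7,2), (7,5.667), (7.1,6), (10.5,6), (10.929,0).
By the shoelace formula its area is 16.27.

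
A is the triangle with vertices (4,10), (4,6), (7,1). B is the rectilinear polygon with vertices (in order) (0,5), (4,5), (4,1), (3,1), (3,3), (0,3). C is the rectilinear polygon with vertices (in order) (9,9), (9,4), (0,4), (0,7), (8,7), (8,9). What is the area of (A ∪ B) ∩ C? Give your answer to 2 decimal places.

|A ∪ B| = 16.
|(A ∪ B) ∩ C| = 7.30.

7.30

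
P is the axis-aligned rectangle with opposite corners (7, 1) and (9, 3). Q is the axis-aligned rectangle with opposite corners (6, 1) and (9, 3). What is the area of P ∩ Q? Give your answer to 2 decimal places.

4.00

|P∩Q|: x∈[7,9], y∈[1,3] → 2·2 = 4.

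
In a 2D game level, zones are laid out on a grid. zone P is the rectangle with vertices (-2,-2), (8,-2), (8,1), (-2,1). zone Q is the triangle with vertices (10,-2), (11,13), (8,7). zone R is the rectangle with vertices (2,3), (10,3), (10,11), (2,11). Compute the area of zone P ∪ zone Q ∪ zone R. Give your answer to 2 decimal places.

103.28

By inclusion–exclusion:
Individual areas: |zone P| = 30, |zone Q| = 19.5, |zone R| = 64.
|zone P∩zone Q| = 0.
|zone P∩zone R| = 0 (no overlap).
|zone Q∩zone R| = 10.2222.
|zone P∩zone Q∩zone R| = 0.
|zone P ∪ zone Q ∪ zone R| = 113.5 − 10.2222 + 0 = 103.28.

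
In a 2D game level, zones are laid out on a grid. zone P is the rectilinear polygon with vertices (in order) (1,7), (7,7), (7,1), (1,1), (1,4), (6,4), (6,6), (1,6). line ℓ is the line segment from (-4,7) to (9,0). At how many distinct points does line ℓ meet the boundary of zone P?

The segment meets the boundary at (7,1.077), (1.571,4).

2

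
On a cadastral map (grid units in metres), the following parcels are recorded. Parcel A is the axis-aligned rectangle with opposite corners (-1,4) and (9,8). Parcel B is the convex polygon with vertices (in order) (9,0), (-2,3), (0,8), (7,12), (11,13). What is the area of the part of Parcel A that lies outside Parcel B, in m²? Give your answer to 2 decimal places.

1.25

|Parcel A| = 40, |Parcel A∩Parcel B| = 38.75.
|Parcel A ∖ Parcel B| = |Parcel A| − |Parcel A∩Parcel B| = 40 − 38.75 = 1.25.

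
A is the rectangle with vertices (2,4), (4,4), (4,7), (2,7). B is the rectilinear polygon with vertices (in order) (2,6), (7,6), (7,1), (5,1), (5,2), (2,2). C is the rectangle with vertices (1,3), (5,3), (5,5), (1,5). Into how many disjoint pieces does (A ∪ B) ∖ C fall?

1

(A ∪ B) ∖ C is a single connected region.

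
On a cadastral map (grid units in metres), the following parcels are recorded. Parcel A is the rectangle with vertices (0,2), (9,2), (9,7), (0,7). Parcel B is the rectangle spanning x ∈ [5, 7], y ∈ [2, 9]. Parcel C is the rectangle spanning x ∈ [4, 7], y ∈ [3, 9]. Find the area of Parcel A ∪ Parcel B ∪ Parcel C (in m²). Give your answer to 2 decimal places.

51.00

By inclusion–exclusion:
Individual areas: |Parcel A| = 45, |Parcel B| = 14, |Parcel C| = 18.
|Parcel A∩Parcel B|: x∈[5,7], y∈[2,7] → 2·5 = 10.
|Parcel A∩Parcel C|: x∈[4,7], y∈[3,7] → 3·4 = 12.
|Parcel B∩Parcel C|: x∈[5,7], y∈[3,9] → 2·6 = 12.
|Parcel A∩Parcel B∩Parcel C| = 8.
|Parcel A ∪ Parcel B ∪ Parcel C| = 77 − 34 + 8 = 51.00.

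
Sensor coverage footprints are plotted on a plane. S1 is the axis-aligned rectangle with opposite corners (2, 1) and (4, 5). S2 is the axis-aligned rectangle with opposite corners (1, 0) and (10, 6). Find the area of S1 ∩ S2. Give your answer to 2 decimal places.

8.00

|S1∩S2|: x∈[2,4], y∈[1,5] → 2·4 = 8.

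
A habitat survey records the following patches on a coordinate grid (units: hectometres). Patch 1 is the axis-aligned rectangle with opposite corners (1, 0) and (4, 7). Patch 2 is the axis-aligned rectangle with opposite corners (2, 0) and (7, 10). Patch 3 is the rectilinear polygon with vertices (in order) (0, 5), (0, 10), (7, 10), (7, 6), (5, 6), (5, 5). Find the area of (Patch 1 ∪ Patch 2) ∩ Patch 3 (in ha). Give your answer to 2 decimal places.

The region (Patch 1 ∪ Patch 2) ∩ Patch 3 is the polygon with vertices (1,7), (2,7), (2,10), (7,10), (7,6), (5,6), (5,5), (1,5).
By the shoelace formula its area is 25.00.

25.00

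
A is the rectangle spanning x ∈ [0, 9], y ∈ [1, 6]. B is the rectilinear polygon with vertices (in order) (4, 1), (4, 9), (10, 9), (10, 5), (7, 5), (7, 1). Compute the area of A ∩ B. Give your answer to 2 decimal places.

17.00

The intersection is the polygon with vertices (9,6), (9,5), (7,5), (7,1), (4,1), (4,6).
By the shoelace formula its area is 17.00.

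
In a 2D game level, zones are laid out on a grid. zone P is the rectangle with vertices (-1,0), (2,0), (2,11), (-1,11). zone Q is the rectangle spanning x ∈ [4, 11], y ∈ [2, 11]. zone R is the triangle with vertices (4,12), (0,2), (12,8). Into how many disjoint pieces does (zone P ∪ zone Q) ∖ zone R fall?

(zone P ∪ zone Q) ∖ zone R splits into 3 disjoint pieces (area 29, area 26.25, area 6.25).

3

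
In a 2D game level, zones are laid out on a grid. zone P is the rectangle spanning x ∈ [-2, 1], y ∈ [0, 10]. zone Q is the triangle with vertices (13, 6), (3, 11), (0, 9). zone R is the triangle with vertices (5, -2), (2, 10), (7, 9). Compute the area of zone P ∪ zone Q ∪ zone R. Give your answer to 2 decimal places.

By inclusion–exclusion:
Individual areas: |zone P| = 30, |zone Q| = 17.5, |zone R| = 28.5.
|zone P∩zone Q| = 0.4487.
|zone P∩zone R| = 0.
|zone Q∩zone R| = 7.1813.
|zone P∩zone Q∩zone R| = 0.
|zone P ∪ zone Q ∪ zone R| = 76 − 7.63 + 0 = 68.37.

68.37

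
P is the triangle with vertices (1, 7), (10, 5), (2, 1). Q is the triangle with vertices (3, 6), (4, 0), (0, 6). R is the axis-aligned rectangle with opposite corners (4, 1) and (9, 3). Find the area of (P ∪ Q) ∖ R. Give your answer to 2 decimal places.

27.05

|P ∪ Q| = 28.0534.
|(P ∪ Q) ∩ R| = 1.
|(P ∪ Q) ∖ R| = 28.0534 − 1 = 27.05.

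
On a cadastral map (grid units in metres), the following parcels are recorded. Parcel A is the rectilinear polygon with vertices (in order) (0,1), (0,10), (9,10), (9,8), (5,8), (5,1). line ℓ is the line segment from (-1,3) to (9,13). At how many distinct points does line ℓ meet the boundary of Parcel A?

The segment meets the boundary at (6,10), (0,4).

2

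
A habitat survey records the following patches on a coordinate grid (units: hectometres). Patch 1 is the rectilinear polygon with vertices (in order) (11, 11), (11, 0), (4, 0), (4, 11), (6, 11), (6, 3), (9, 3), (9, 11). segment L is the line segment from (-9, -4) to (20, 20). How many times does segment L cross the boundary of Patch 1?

4

The segment meets the boundary at (9.125,11), (6,8.414), (4,6.759), (9,10.897).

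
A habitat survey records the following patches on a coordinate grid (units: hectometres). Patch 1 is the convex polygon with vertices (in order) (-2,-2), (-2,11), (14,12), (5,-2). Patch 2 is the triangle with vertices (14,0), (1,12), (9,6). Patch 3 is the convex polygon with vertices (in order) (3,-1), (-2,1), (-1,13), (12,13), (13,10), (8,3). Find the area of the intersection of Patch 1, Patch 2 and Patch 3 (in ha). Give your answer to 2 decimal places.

The intersection is the polygon with vertices (9,6), (9.615,5.261), (9.093,4.53), (1.824,11.239), (2,11.25).
By the shoelace formula its area is 5.95.

5.95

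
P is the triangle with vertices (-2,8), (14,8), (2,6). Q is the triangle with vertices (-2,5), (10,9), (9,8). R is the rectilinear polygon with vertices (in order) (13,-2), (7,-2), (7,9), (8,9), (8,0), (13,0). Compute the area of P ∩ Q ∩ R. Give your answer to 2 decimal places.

The intersection is the polygon with vertices (7,7.455), (7,8), (8,8), (8,7.727).
By the shoelace formula its area is 0.41.

0.41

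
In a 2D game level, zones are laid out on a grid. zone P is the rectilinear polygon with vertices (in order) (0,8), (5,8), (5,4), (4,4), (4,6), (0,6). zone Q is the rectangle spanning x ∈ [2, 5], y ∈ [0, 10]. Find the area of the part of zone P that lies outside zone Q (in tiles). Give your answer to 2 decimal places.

4.00

|zone P| = 12, |zone P∩zone Q| = 8.
|zone P ∖ zone Q| = |zone P| − |zone P∩zone Q| = 12 − 8 = 4.00.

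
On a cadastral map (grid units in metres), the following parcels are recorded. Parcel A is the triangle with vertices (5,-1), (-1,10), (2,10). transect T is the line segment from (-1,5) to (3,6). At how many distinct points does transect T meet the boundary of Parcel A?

The segment meets the boundary at (1.4,5.6).

1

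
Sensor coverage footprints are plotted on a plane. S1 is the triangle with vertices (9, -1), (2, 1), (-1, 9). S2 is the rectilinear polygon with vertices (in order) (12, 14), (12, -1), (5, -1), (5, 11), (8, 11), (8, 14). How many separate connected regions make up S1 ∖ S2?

S1 ∖ S2 is a single connected region.

1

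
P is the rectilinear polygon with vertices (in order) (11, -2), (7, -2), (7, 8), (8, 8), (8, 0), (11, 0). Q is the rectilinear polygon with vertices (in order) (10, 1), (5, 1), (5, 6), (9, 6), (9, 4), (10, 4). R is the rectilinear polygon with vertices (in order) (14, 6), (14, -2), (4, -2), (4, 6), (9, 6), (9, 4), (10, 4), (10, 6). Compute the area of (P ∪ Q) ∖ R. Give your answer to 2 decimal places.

|P ∪ Q| = 34.
|(P ∪ Q) ∩ R| = 32.
|(P ∪ Q) ∖ R| = 34 − 32 = 2.00.

2.00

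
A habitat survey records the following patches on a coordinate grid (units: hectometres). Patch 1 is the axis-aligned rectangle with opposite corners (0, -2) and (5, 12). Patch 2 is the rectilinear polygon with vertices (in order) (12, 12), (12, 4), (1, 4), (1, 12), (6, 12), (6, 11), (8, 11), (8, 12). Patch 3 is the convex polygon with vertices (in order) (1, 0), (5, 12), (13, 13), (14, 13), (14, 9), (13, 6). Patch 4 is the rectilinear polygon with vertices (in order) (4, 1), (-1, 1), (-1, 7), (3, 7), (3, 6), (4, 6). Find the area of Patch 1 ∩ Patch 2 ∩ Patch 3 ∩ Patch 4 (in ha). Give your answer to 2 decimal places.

2.67

The intersection is the polygon with vertices (3,6), (4,6), (4,4), (2.333,4).
By the shoelace formula its area is 2.67.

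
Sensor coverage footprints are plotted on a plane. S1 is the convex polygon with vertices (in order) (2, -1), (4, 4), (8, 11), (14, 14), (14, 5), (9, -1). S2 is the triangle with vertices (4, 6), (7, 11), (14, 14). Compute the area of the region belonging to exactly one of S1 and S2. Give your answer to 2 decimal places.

103.79

|S1| = 105, |S2| = 13, |S1∩S2| = 7.1053.
|S1 △ S2| = |S1| + |S2| − 2·|S1∩S2| = 105 + 13 − 14.2105 = 103.79.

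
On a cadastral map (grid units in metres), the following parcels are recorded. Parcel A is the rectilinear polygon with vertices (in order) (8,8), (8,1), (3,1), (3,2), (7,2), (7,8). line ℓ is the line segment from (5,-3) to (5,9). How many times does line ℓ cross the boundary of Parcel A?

The segment meets the boundary at (5,2), (5,1).

2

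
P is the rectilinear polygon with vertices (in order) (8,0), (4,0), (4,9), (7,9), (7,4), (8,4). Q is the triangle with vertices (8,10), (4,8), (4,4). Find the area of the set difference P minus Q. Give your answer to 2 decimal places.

|P| = 31, |P∩Q| = 7.25.
|P ∖ Q| = |P| − |P∩Q| = 31 − 7.25 = 23.75.

23.75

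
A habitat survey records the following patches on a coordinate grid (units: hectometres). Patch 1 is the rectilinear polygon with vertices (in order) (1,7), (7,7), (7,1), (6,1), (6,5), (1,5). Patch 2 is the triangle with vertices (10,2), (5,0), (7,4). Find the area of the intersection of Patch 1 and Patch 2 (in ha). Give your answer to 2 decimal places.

2.00

The intersection is the polygon with vertices (7,1), (6,1), (6,2), (7,4).
By the shoelace formula its area is 2.00.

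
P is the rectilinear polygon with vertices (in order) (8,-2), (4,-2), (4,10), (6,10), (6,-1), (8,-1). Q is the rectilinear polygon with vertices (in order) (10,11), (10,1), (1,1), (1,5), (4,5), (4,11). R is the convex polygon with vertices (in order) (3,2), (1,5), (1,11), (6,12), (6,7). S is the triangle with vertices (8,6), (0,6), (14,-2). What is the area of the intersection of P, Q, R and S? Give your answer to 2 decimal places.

The intersection is the polygon with vertices (4.021,3.702), (4,3.714), (4,5), (4,6), (5.4,6).
By the shoelace formula its area is 1.63.

1.63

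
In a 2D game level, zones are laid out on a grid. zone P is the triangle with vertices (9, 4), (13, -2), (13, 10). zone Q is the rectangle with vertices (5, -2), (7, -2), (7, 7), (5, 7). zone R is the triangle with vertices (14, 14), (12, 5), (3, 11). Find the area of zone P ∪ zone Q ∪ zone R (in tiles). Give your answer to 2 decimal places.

By inclusion–exclusion:
Individual areas: |zone P| = 24, |zone Q| = 18, |zone R| = 46.5.
|zone P∩zone Q| = 0.
|zone P∩zone R| = 4.8269.
|zone Q∩zone R| = 0.
|zone P∩zone Q∩zone R| = 0.
|zone P ∪ zone Q ∪ zone R| = 88.5 − 4.8269 + 0 = 83.67.

83.67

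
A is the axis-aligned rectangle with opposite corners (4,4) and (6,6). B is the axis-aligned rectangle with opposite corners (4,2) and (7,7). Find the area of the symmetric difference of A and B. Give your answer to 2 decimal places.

|A∩B|: x∈[4,6], y∈[4,6] → 2·2 = 4.
|A △ B| = |A| + |B| − 2·|A∩B| = 4 + 15 − 8 = 11.00.

11.00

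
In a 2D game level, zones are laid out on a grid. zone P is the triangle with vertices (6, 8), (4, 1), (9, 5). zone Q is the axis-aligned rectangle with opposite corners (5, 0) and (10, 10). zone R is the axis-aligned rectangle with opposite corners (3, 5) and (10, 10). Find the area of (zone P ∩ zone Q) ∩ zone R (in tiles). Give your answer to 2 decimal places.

The region (zone P ∩ zone Q) ∩ zone R is the polygon with vertices (9,5), (5.143,5), (6,8).
By the shoelace formula its area is 5.79.

5.79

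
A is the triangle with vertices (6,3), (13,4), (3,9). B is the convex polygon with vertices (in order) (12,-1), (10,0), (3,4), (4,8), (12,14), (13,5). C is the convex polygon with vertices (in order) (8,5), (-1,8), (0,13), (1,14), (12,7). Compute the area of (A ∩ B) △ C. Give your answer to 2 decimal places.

|A ∩ B| = 21.7249.
|(A ∩ B) ∩ C| = 8.3083.
|(A ∩ B) △ C| = 21.7249 + 57 − 16.6167 = 62.11.

62.11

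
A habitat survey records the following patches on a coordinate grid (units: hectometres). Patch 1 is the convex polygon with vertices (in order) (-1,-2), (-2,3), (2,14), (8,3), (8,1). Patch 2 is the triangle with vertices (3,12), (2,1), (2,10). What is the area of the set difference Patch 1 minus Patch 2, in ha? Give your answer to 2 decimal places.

|Patch 1| = 89, |Patch 1∩Patch 2| = 4.5.
|Patch 1 ∖ Patch 2| = |Patch 1| − |Patch 1∩Patch 2| = 89 − 4.5 = 84.50.

84.50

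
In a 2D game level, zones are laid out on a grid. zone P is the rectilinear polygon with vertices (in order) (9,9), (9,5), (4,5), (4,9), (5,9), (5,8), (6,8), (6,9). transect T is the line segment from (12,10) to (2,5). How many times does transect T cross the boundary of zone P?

The segment meets the boundary at (4,6), (9,8.5).

2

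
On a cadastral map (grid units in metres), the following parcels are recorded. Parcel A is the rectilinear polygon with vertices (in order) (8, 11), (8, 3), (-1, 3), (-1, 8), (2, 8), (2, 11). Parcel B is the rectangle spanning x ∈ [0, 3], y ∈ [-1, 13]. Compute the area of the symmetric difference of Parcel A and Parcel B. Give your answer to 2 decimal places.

69.00

|Parcel A| = 63, |Parcel B| = 42, |Parcel A∩Parcel B| = 18.
|Parcel A △ Parcel B| = |Parcel A| + |Parcel B| − 2·|Parcel A∩Parcel B| = 63 + 42 − 36 = 69.00.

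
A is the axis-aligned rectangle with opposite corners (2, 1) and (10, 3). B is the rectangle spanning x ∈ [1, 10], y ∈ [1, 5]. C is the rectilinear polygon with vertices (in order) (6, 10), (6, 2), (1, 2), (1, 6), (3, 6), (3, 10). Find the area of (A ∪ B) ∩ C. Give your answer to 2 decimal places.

The region (A ∪ B) ∩ C is the polygon with vertices (1,5), (6,5), (6,2), (1,2).
By the shoelace formula its area is 15.00.

15.00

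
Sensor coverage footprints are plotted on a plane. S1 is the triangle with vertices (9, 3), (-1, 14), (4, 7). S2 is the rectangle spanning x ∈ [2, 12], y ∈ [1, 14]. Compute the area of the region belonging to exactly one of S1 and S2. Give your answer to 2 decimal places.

125.20

|S1| = 7.5, |S2| = 130, |S1∩S2| = 6.15.
|S1 △ S2| = |S1| + |S2| − 2·|S1∩S2| = 7.5 + 130 − 12.3 = 125.20.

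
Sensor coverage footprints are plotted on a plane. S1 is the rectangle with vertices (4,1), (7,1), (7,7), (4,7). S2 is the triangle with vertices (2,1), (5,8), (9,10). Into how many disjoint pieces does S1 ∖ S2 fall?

2

S1 ∖ S2 splits into 2 disjoint pieces (area 13.4286, area 0.381).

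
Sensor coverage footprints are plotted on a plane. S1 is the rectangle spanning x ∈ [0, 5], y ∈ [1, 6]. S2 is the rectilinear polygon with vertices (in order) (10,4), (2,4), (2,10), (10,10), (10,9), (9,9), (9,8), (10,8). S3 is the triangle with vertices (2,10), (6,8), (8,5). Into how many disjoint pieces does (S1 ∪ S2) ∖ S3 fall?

1

(S1 ∪ S2) ∖ S3 is a single connected region.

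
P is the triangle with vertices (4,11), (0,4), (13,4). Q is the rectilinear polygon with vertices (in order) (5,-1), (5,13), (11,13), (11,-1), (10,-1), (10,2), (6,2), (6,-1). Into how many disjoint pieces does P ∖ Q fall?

P ∖ Q splits into 2 disjoint pieces (area 20.6111, area 1.5556).

2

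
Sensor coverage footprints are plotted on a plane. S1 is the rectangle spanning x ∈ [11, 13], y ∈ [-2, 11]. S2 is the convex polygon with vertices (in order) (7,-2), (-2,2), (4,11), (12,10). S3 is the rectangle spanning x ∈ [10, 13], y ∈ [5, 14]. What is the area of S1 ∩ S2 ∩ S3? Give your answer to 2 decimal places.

1.26

The intersection is the polygon with vertices (12,10), (11,7.6), (11,10.125).
By the shoelace formula its area is 1.26.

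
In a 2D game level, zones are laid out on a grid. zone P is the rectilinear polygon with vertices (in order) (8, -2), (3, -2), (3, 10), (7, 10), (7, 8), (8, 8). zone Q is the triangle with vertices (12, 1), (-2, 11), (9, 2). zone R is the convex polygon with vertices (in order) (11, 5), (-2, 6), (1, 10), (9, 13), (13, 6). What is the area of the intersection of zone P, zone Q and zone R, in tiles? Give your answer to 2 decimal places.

The intersection is the polygon with vertices (5.845,5.397), (4.745,5.481), (3,6.909), (3,7.429).
By the shoelace formula its area is 1.45.

1.45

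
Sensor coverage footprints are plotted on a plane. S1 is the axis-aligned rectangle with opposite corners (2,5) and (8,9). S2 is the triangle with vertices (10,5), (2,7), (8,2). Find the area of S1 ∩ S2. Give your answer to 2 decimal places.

5.10

The intersection is the polygon with vertices (8,5), (4.4,5), (2,7), (8,5.5).
By the shoelace formula its area is 5.10.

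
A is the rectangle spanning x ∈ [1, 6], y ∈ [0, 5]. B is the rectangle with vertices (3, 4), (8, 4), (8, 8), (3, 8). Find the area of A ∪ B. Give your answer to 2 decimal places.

42.00

By inclusion–exclusion:
Individual areas: |A| = 25, |B| = 20.
|A∩B|: x∈[3,6], y∈[4,5] → 3·1 = 3.
|A ∪ B| = 45 − 3 = 42.00.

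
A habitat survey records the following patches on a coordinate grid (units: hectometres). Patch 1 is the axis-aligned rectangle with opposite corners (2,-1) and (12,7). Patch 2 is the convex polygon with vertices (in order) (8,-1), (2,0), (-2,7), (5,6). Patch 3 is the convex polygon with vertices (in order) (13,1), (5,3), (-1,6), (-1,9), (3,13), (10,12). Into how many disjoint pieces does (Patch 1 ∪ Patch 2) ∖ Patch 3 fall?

2

(Patch 1 ∪ Patch 2) ∖ Patch 3 splits into 2 disjoint pieces (area 0.7424, area 44.8036).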